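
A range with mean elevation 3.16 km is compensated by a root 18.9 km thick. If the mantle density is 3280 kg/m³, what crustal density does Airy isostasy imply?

2810 kg/m³

ρ_c h = (ρ_m − ρ_c) r → ρ_c (h + r) = ρ_m r → ρ_c = ρ_m r / (h + r).
ρ_c = 3280 × 18.9 km / (3.16 km + 18.9 km) = 2810 kg/m³.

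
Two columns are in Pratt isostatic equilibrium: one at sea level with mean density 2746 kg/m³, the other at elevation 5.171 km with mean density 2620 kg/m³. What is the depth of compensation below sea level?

ρ_ref D = ρ (D + h) → D (ρ_ref − ρ) = ρ h.
D = ρ h/(ρ_ref − ρ) = 2620 × 5.171 km/(2746 − 2620) = 108 km.

108 km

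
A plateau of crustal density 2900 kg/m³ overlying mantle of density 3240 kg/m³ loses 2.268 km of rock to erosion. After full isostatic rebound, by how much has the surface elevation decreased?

0.238 km

Rebound u = e ρ_c/ρ_m = 2.268 km × 2900/3240 = 2.03 km.
Net surface drop = e − u = 2.268 km − 2.03 km = e (ρ_m − ρ_c)/ρ_m = 0.238 km.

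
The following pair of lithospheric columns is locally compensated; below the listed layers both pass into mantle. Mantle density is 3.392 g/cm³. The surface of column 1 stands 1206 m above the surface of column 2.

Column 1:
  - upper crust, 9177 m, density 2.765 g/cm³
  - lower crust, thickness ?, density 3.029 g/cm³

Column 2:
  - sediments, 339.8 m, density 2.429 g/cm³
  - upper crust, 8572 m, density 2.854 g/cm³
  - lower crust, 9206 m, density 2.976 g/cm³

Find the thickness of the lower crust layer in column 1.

19600 m

Take the compensation level at the base of the deeper column (depth z_c below the surface of column 1) and equate Σ ρ_i t_i down to z_c; mantle fills any gap and the z_c terms cancel.
Column 1: 9177×2.765 + x×3.029 + (z_c − 9177 − x)×3.392
Column 2: 1206×0 + 339.8×2.429 + 8572×2.854 + 9206×2.976 + (z_c − 1206 − 18117.8)×3.392
The z_c×3.392 term appears on both sides and cancels. Collect the known terms of each column as K = Σ(ρt)_known − 3.392 × (depth of known layers): K_1 = 25374.405 − 3.392×9177 = −5753.979; K_2 = 52686.9182 − 3.392×(1206 + 18117.8) = −12859.4114.
Balance: K_1 − x×(3.392 − 3.029) = K_2, so x = (K_1 − K_2)/(3.392 − 3.029) = 7105.43/0.363 = 19600 m.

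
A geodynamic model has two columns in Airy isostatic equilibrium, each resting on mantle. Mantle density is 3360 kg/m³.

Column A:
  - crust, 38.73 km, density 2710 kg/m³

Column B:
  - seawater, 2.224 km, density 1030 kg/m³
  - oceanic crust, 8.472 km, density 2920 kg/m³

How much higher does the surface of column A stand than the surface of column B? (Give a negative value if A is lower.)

For any compensation level in the mantle, the mantle terms cancel and isostasy reduces to e = (Σt_A − Σt_B) − (Σ(ρt)_A − Σ(ρt)_B) / ρ_m.
Σt_A = 38.73 km; Σt_B = 10.696 km; Σ(ρt)_A = 104958.3; Σ(ρt)_B = 27028.96 (in km·kg/m³).
e = (38.73 − 10.696) − (104958.3 − 27028.96) / 3360 = 4.84 km.

4.84 km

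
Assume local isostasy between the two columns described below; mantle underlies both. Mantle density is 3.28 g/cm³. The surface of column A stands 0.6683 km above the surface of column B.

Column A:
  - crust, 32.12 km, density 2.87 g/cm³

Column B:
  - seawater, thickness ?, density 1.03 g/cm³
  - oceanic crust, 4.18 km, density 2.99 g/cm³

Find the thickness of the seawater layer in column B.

Take the compensation level at the base of the deeper column (depth z_c below the surface of column A) and equate Σ ρ_i t_i down to z_c; mantle fills any gap and the z_c terms cancel.
Column A: 32.12×2.87 + (z_c − 32.12)×3.28
Column B: 0.6683×0 + x×1.03 + 4.18×2.99 + (z_c − 0.6683 − 4.18 − x)×3.28
The z_c×3.28 term appears on both sides and cancels. Collect the known terms of each column as K = Σ(ρt)_known − 3.28 × (depth of known layers): K_A = 92.1844 − 3.28×32.12 = −13.1692; K_B = 12.4982 − 3.28×(0.6683 + 4.18) = −3.404224.
Balance: K_A = K_B − x×(3.28 − 1.03), so x = (K_B − K_A)/(3.28 − 1.03) = 9.76498/2.25 = 4.34 km.

4.34 km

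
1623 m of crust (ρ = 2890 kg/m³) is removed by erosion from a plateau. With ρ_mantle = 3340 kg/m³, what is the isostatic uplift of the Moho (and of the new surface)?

Unloading: uplift u = e ρ_c/ρ_m = 1623 m × 2890/3340 = 1400 m.

1400 m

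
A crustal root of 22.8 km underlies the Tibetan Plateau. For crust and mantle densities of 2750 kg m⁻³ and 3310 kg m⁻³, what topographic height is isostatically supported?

For local isostatic compensation: ρ_c h = (ρ_m − ρ_c) r.
h = r (ρ_m − ρ_c) / ρ_c = 22.8 km × (3310 − 2750) / 2750 = 4.64 km.

4.64 km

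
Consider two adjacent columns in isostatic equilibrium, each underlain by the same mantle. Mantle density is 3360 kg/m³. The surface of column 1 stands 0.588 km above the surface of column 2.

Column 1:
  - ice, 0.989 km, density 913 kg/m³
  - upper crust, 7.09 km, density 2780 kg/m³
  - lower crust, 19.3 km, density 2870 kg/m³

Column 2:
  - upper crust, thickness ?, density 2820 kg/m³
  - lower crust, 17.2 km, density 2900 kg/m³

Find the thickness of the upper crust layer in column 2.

Take the compensation level at the base of the deeper column (depth z_c below the surface of column 1) and equate Σ ρ_i t_i down to z_c; mantle fills any gap and the z_c terms cancel.
Column 1: 0.989×913 + 7.09×2780 + 19.3×2870 + (z_c − 27.379)×3360
Column 2: 0.588×0 + x×2820 + 17.2×2900 + (z_c − 0.588 − 17.2 − x)×3360
The z_c×3360 term appears on both sides and cancels. Collect the known terms of each column as K = Σ(ρt)_known − 3360 × (depth of known layers): K_1 = 76004.157 − 3360×27.379 = −15989.283; K_2 = 49880 − 3360×(0.588 + 17.2) = −9887.68.
Balance: K_1 = K_2 − x×(3360 − 2820), so x = (K_2 − K_1)/(3360 − 2820) = 6101.6/540 = 11.3 km.

11.3 km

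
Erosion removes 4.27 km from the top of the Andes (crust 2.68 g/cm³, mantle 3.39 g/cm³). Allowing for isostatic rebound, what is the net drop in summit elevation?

Rebound u = e ρ_c/ρ_m = 4.27 km × 2.68/3.39 = 3.376 km.
Net surface drop = e − u = 4.27 km − 3.376 km = e (ρ_m − ρ_c)/ρ_m = 0.894 km.

0.894 km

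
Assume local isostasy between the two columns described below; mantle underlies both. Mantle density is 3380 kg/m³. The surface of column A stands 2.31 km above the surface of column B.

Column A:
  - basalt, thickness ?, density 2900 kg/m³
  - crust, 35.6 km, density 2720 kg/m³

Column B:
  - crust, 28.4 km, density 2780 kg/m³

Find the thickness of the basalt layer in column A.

Take the compensation level at the base of the deeper column (depth z_c below the surface of column A) and equate Σ ρ_i t_i down to z_c; mantle fills any gap and the z_c terms cancel.
Column A: x×2900 + 35.6×2720 + (z_c − 35.6 − x)×3380
Column B: 2.31×0 + 28.4×2780 + (z_c − 2.31 − 28.4)×3380
The z_c×3380 term appears on both sides and cancels. Collect the known terms of each column as K = Σ(ρt)_known − 3380 × (depth of known layers): K_A = 96832 − 3380×35.6 = −23496; K_B = 78952 − 3380×(2.31 + 28.4) = −24847.8.
Balance: K_A − x×(3380 − 2900) = K_B, so x = (K_A − K_B)/(3380 − 2900) = 1351.8/480 = 2.82 km.

2.82 km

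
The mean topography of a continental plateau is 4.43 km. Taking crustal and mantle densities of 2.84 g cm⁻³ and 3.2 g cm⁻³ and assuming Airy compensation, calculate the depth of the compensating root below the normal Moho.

34.9 km

For local isostatic compensation: the weight of the topography is balanced by the buoyancy of the root, ρ_c h = (ρ_m − ρ_c) r.
r = h · ρ_c / (ρ_m − ρ_c) = 4.43 km × 2.84 / (3.2 − 2.84) = 34.9 km.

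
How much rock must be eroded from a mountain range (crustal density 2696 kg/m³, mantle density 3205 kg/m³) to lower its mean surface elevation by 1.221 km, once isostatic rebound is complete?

7.69 km

Net drop Δ = e − u = e − e ρ_c/ρ_m = e (ρ_m − ρ_c)/ρ_m.
e = Δ ρ_m/(ρ_m − ρ_c) = 1.221 km × 3205/509 = 7.69 km.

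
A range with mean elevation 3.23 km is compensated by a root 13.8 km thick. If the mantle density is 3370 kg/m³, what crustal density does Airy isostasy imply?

ρ_c h = (ρ_m − ρ_c) r → ρ_c (h + r) = ρ_m r → ρ_c = ρ_m r / (h + r).
ρ_c = 3370 × 13.8 km / (3.23 km + 13.8 km) = 2730 kg/m³.

2730 kg/m³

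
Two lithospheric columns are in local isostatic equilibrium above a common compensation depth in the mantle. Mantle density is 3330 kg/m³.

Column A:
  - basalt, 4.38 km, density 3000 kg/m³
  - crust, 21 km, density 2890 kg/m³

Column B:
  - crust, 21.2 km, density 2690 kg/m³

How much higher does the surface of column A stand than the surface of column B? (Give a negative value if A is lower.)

−0.866 km

For any compensation level in the mantle, the mantle terms cancel and isostasy reduces to e = (Σt_A − Σt_B) − (Σ(ρt)_A − Σ(ρt)_B) / ρ_m.
Σt_A = 25.38 km; Σt_B = 21.2 km; Σ(ρt)_A = 73830; Σ(ρt)_B = 57028 (in km·kg/m³).
e = (25.38 − 21.2) − (73830 − 57028) / 3330 = −0.866 km.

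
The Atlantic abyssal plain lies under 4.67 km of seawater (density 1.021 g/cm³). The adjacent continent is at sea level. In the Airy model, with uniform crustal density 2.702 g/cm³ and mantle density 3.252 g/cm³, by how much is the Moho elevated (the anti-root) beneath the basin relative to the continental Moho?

14.3 km

Balancing pressure at the compensation depth: replacing crust with seawater at the top is compensated by replacing crust with mantle at the base: d (ρ_c − ρ_w) = a (ρ_m − ρ_c).
a = d (ρ_c − ρ_w)/(ρ_m − ρ_c) = 4.67 km × 1.681/0.55 = 14.3 km.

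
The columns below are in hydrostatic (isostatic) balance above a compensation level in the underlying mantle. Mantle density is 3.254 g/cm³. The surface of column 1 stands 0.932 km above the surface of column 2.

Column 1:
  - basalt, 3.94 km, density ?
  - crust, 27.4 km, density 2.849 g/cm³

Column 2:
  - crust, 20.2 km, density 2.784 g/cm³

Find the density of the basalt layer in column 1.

2.89 g/cm³

Take the compensation level at the base of the deeper column (depth z_c below the surface of column 1) and equate Σ ρ_i t_i down to z_c; mantle fills any gap and the z_c terms cancel.
Column 1: 3.94×ρ + 27.4×2.849 + (z_c − 31.34)×3.254
Column 2: 0.932×0 + 20.2×2.784 + (z_c − 0.932 − 20.2)×3.254
The z_c×3.254 term appears on both sides and cancels. Collect the known terms of each column as K = Σ(ρt)_known − 3.254 × (depth of known layers): K_1 = 78.0626 − 3.254×31.34 = −23.91776; K_2 = 56.2368 − 3.254×(0.932 + 20.2) = −12.526728.
Balance: K_1 + 3.94×ρ = K_2, so ρ = (K_2 − K_1)/3.94 = 11.391/3.94 = 2.89 g/cm³.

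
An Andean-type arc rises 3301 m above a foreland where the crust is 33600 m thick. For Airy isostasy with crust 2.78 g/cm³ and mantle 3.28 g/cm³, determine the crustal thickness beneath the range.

Root depth r = h ρ_c / (ρ_m − ρ_c) = 3301 m × 2.78 / 0.5 = 18350 m.
Total thickness = T + h + r = 33600 m + 3301 m + 18350 m = 55300 m.

55300 m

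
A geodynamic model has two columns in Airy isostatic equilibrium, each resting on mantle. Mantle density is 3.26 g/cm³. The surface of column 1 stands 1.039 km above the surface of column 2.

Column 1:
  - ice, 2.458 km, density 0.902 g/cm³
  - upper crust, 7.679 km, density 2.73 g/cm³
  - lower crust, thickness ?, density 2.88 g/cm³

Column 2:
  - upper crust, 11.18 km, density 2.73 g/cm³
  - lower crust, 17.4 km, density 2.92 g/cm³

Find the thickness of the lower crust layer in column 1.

14.1 km

Take the compensation level at the base of the deeper column (depth z_c below the surface of column 1) and equate Σ ρ_i t_i down to z_c; mantle fills any gap and the z_c terms cancel.
Column 1: 2.458×0.902 + 7.679×2.73 + x×2.88 + (z_c − 10.137 − x)×3.26
Column 2: 1.039×0 + 11.18×2.73 + 17.4×2.92 + (z_c − 1.039 − 28.58)×3.26
The z_c×3.26 term appears on both sides and cancels. Collect the known terms of each column as K = Σ(ρt)_known − 3.26 × (depth of known layers): K_1 = 23.180786 − 3.26×10.137 = −9.865834; K_2 = 81.3294 − 3.26×(1.039 + 28.58) = −15.22854.
Balance: K_1 − x×(3.26 − 2.88) = K_2, so x = (K_1 − K_2)/(3.26 − 2.88) = 5.36271/0.38 = 14.1 km.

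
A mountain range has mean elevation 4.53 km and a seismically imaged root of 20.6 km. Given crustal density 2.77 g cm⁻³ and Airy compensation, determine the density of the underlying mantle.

3.38 g cm⁻³

Airy balance: ρ_c h = (ρ_m − ρ_c) r → ρ_m = ρ_c (1 + h/r).
ρ_m = 2.77 × (1 + 4.53 km/20.6 km) = 3.38 g cm⁻³.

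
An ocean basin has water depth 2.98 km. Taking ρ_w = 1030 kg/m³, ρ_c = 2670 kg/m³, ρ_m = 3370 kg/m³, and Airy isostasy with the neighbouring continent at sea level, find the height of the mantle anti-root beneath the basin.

In Airy isostatic equilibrium: replacing crust with seawater at the top is compensated by replacing crust with mantle at the base: d (ρ_c − ρ_w) = a (ρ_m − ρ_c).
a = d (ρ_c − ρ_w)/(ρ_m − ρ_c) = 2.98 km × 1640/700 = 6.98 km.

6.98 km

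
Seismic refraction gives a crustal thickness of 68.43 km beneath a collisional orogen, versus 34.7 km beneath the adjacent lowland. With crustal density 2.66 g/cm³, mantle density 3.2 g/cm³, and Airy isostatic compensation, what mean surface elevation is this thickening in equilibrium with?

Excess crust Δ = 68.43 km − 34.7 km = 33.73 km, split between elevation h and root r with h + r = Δ.
Airy balance ρ_c h = (ρ_m − ρ_c) r gives r = h ρ_c/(ρ_m − ρ_c), so h (1 + ρ_c/(ρ_m − ρ_c)) = Δ, i.e. h = Δ (ρ_m − ρ_c)/ρ_m.
h = 33.73 km × 0.54/3.2 = 5.69 km.

5.69 km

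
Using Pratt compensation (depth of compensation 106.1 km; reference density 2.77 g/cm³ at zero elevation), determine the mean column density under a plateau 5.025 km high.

Pratt balance: ρ_ref D = ρ (D + h).
ρ = ρ_ref D/(D + h) = 2.77 × 106.1 km/(106.1 km + 5.025 km) = 2.64 g/cm³.

2.64 g/cm³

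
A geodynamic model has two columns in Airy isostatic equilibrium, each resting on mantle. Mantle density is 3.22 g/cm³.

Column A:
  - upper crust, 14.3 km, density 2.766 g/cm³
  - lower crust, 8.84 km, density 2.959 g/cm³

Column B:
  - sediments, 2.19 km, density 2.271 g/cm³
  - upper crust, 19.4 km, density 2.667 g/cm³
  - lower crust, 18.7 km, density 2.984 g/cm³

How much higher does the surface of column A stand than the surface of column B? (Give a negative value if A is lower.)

−2.61 km

For any compensation level in the mantle, the mantle terms cancel and isostasy reduces to e = (Σt_A − Σt_B) − (Σ(ρt)_A − Σ(ρt)_B) / ρ_m.
Σt_A = 23.14 km; Σt_B = 40.29 km; Σ(ρt)_A = 65.71136; Σ(ρt)_B = 112.51409 (in km·g/cm³).
e = (23.14 − 40.29) − (65.71136 − 112.51409) / 3.22 = −2.61 km.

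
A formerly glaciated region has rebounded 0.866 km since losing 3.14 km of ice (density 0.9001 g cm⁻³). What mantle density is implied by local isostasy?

3.26 g cm⁻³

ρ_m = ρ_ice t / u = 0.9001 × 3.14 km/0.866 km = 3.26 g cm⁻³.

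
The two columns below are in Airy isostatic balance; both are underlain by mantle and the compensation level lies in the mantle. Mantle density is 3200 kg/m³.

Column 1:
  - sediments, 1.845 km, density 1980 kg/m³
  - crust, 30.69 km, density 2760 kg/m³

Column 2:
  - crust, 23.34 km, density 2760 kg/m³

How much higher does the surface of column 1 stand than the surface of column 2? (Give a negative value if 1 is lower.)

For any compensation level in the mantle, the mantle terms cancel and isostasy reduces to e = (Σt_1 − Σt_2) − (Σ(ρt)_1 − Σ(ρt)_2) / ρ_m.
Σt_1 = 32.535 km; Σt_2 = 23.34 km; Σ(ρt)_1 = 88357.5; Σ(ρt)_2 = 64418.4 (in km·kg/m³).
e = (32.535 − 23.34) − (88357.5 − 64418.4) / 3200 = 1.71 km.

1.71 km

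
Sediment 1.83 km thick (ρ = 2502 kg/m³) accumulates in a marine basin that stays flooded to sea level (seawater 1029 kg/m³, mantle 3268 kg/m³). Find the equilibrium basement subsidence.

1.2 km

Submarine loading: the sediment displaces seawater, and the subsidence is in turn flooded, so s (ρ_m − ρ_w) = t (ρ_sed − ρ_w).
s = 1.83 km × (2502 − 1029) / (3268 − 1029) = 1.2 km.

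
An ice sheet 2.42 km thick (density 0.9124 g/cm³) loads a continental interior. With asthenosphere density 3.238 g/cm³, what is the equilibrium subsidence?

0.682 km

Isostatic balance requires: the ice load ρ_ice t is balanced by mantle displaced below, ρ_m s.
s = t ρ_ice / ρ_m = 2.42 km × 0.9124/3.238 = 0.682 km.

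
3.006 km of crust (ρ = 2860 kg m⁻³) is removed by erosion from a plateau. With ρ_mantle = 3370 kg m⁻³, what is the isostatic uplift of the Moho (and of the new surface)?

Unloading: uplift u = e ρ_c/ρ_m = 3.006 km × 2860/3370 = 2.55 km.

2.55 km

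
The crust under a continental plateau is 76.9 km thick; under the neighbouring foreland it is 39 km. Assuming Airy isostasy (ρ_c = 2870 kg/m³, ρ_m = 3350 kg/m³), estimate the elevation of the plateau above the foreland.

Excess crust Δ = 76.9 km − 39 km = 37.9 km, split between elevation h and root r with h + r = Δ.
Airy balance ρ_c h = (ρ_m − ρ_c) r gives r = h ρ_c/(ρ_m − ρ_c), so h (1 + ρ_c/(ρ_m − ρ_c)) = Δ, i.e. h = Δ (ρ_m − ρ_c)/ρ_m.
h = 37.9 km × 480/3350 = 5.43 km.

5.43 km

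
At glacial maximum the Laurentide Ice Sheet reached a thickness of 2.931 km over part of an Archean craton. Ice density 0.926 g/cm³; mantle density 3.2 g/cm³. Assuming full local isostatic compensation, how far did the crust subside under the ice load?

In Airy isostatic equilibrium: the ice load ρ_ice t is balanced by mantle displaced below, ρ_m s.
s = t ρ_ice / ρ_m = 2.931 km × 0.926/3.2 = 0.848 km.

0.848 km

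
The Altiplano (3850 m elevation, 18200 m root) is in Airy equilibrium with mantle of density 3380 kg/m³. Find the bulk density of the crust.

2790 kg/m³

ρ_c h = (ρ_m − ρ_c) r → ρ_c (h + r) = ρ_m r → ρ_c = ρ_m r / (h + r).
ρ_c = 3380 × 18200 m / (3850 m + 18200 m) = 2790 kg/m³.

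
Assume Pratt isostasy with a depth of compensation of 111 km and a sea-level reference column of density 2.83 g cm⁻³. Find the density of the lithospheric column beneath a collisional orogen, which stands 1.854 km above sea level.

2.78 g cm⁻³

Pratt balance: ρ_ref D = ρ (D + h).
ρ = ρ_ref D/(D + h) = 2.83 × 111 km/(111 km + 1.854 km) = 2.78 g cm⁻³.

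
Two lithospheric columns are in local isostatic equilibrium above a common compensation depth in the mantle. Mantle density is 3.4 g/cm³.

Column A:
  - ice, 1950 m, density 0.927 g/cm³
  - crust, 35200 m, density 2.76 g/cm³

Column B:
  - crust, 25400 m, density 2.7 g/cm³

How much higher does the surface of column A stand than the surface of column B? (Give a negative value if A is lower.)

2810 m

For any compensation level in the mantle, the mantle terms cancel and isostasy reduces to e = (Σt_A − Σt_B) − (Σ(ρt)_A − Σ(ρt)_B) / ρ_m.
Σt_A = 37150 m; Σt_B = 25400 m; Σ(ρt)_A = 98959.65; Σ(ρt)_B = 68580 (in m·g/cm³).
e = (37150 − 25400) − (98959.65 − 68580) / 3.4 = 2810 m.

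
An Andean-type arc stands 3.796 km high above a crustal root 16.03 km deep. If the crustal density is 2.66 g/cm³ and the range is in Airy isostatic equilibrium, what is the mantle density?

3.29 g/cm³

Airy balance: ρ_c h = (ρ_m − ρ_c) r → ρ_m = ρ_c (1 + h/r).
ρ_m = 2.66 × (1 + 3.796 km/16.03 km) = 3.29 g/cm³.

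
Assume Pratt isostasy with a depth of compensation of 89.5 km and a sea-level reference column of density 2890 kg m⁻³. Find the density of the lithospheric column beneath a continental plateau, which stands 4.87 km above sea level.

Pratt balance: ρ_ref D = ρ (D + h).
ρ = ρ_ref D/(D + h) = 2890 × 89.5 km/(89.5 km + 4.87 km) = 2740 kg m⁻³.

2740 kg m⁻³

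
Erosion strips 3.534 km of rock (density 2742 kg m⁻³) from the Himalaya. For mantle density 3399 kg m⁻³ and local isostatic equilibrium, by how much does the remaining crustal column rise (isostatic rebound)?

2.85 km

Unloading: uplift u = e ρ_c/ρ_m = 3.534 km × 2742/3399 = 2.85 km.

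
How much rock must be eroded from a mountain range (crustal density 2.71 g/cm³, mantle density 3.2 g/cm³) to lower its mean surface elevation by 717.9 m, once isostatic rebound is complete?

Net drop Δ = e − u = e − e ρ_c/ρ_m = e (ρ_m − ρ_c)/ρ_m.
e = Δ ρ_m/(ρ_m − ρ_c) = 717.9 m × 3.2/0.49 = 4690 m.

4690 m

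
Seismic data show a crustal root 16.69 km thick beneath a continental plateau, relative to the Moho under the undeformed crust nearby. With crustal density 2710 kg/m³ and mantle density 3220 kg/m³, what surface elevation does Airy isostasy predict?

In Airy isostatic equilibrium: ρ_c h = (ρ_m − ρ_c) r.
h = r (ρ_m − ρ_c) / ρ_c = 16.69 km × (3220 − 2710) / 2710 = 3.14 km.

3.14 km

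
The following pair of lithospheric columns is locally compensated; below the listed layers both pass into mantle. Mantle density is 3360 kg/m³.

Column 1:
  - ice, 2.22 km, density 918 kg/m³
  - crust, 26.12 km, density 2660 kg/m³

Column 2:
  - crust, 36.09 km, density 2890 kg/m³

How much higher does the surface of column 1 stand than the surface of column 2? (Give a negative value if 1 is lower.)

2.01 km

For any compensation level in the mantle, the mantle terms cancel and isostasy reduces to e = (Σt_1 − Σt_2) − (Σ(ρt)_1 − Σ(ρt)_2) / ρ_m.
Σt_1 = 28.34 km; Σt_2 = 36.09 km; Σ(ρt)_1 = 71517.16; Σ(ρt)_2 = 104300.1 (in km·kg/m³).
e = (28.34 − 36.09) − (71517.16 − 104300.1) / 3360 = 2.01 km.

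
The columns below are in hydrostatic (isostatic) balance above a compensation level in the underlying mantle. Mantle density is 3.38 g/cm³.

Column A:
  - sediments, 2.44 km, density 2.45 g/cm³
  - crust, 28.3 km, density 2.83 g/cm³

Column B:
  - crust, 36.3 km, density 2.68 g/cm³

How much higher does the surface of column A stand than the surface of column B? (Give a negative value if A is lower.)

For any compensation level in the mantle, the mantle terms cancel and isostasy reduces to e = (Σt_A − Σt_B) − (Σ(ρt)_A − Σ(ρt)_B) / ρ_m.
Σt_A = 30.74 km; Σt_B = 36.3 km; Σ(ρt)_A = 86.067; Σ(ρt)_B = 97.284 (in km·g/cm³).
e = (30.74 − 36.3) − (86.067 − 97.284) / 3.38 = −2.24 km.

−2.24 km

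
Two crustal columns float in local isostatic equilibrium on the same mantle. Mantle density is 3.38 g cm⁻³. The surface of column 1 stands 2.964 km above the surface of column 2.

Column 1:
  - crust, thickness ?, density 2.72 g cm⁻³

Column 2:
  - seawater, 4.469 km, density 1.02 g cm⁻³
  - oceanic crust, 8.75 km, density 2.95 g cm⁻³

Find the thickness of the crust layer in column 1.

Take the compensation level at the base of the deeper column (depth z_c below the surface of column 1) and equate Σ ρ_i t_i down to z_c; mantle fills any gap and the z_c terms cancel.
Column 1: x×2.72 + (z_c − 0 − x)×3.38
Column 2: 2.964×0 + 4.469×1.02 + 8.75×2.95 + (z_c − 2.964 − 13.219)×3.38
The z_c×3.38 term appears on both sides and cancels. Collect the known terms of each column as K = Σ(ρt)_known − 3.38 × (depth of known layers): K_1 = 0 − 3.38×0 = 0; K_2 = 30.37088 − 3.38×(2.964 + 13.219) = −24.32766.
Balance: K_1 − x×(3.38 − 2.72) = K_2, so x = (K_1 − K_2)/(3.38 − 2.72) = 24.3277/0.66 = 36.9 km.

36.9 km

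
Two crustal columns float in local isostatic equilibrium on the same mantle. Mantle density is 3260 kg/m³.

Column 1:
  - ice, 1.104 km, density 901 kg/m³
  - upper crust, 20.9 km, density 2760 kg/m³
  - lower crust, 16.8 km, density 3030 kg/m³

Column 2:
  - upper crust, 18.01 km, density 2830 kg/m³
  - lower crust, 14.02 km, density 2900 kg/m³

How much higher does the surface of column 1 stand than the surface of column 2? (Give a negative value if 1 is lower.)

For any compensation level in the mantle, the mantle terms cancel and isostasy reduces to e = (Σt_1 − Σt_2) − (Σ(ρt)_1 − Σ(ρt)_2) / ρ_m.
Σt_1 = 38.804 km; Σt_2 = 32.03 km; Σ(ρt)_1 = 109582.704; Σ(ρt)_2 = 91626.3 (in km·kg/m³).
e = (38.804 − 32.03) − (109582.704 − 91626.3) / 3260 = 1.27 km.

1.27 km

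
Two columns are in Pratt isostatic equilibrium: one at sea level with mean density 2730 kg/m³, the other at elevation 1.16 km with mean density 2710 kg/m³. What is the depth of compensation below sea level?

157 km

ρ_ref D = ρ (D + h) → D (ρ_ref − ρ) = ρ h.
D = ρ h/(ρ_ref − ρ) = 2710 × 1.16 km/(2730 − 2710) = 157 km.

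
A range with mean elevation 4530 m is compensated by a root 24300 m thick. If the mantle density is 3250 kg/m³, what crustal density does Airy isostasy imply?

2740 kg/m³

ρ_c h = (ρ_m − ρ_c) r → ρ_c (h + r) = ρ_m r → ρ_c = ρ_m r / (h + r).
ρ_c = 3250 × 24300 m / (4530 m + 24300 m) = 2740 kg/m³.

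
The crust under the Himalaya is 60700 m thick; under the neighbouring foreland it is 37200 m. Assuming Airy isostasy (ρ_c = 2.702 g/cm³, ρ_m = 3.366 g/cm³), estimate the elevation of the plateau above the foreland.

Excess crust Δ = 60700 m − 37200 m = 23500 m, split between elevation h and root r with h + r = Δ.
Airy balance ρ_c h = (ρ_m − ρ_c) r gives r = h ρ_c/(ρ_m − ρ_c), so h (1 + ρ_c/(ρ_m − ρ_c)) = Δ, i.e. h = Δ (ρ_m − ρ_c)/ρ_m.
h = 23500 m × 0.664/3.366 = 4640 m.

4640 m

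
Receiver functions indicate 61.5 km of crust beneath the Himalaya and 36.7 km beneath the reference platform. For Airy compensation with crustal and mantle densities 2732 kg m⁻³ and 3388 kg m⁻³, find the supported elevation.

4.8 km

Excess crust Δ = 61.5 km − 36.7 km = 24.8 km, split between elevation h and root r with h + r = Δ.
Airy balance ρ_c h = (ρ_m − ρ_c) r gives r = h ρ_c/(ρ_m − ρ_c), so h (1 + ρ_c/(ρ_m − ρ_c)) = Δ, i.e. h = Δ (ρ_m − ρ_c)/ρ_m.
h = 24.8 km × 656/3388 = 4.8 km.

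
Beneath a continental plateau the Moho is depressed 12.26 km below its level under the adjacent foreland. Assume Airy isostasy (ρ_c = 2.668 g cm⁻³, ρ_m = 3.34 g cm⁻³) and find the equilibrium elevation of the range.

Isostatic balance requires: ρ_c h = (ρ_m − ρ_c) r.
h = r (ρ_m − ρ_c) / ρ_c = 12.26 km × (3.34 − 2.668) / 2.668 = 3.09 km.

3.09 km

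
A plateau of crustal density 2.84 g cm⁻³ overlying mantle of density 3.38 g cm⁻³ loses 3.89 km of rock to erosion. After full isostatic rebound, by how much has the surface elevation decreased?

Rebound u = e ρ_c/ρ_m = 3.89 km × 2.84/3.38 = 3.269 km.
Net surface drop = e − u = 3.89 km − 3.269 km = e (ρ_m − ρ_c)/ρ_m = 0.621 km.

0.621 km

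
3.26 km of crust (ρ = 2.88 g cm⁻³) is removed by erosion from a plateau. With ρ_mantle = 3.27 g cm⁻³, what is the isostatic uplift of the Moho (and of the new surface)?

Unloading: uplift u = e ρ_c/ρ_m = 3.26 km × 2.88/3.27 = 2.87 km.

2.87 km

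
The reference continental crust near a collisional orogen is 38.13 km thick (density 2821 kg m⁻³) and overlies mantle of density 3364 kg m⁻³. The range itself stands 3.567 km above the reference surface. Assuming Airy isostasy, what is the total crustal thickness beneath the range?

60.2 km

Root depth r = h ρ_c / (ρ_m − ρ_c) = 3.567 km × 2821 / 543 = 18.53 km.
Total thickness = T + h + r = 38.13 km + 3.567 km + 18.53 km = 60.2 km.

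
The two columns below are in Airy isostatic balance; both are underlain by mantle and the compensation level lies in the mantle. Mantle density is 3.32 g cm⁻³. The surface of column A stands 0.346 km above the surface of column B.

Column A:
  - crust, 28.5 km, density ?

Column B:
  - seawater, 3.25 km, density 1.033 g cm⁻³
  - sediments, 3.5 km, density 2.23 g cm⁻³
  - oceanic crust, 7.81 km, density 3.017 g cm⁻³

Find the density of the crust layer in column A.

Take the compensation level at the base of the deeper column (depth z_c below the surface of column A) and equate Σ ρ_i t_i down to z_c; mantle fills any gap and the z_c terms cancel.
Column A: 28.5×ρ + (z_c − 28.5)×3.32
Column B: 0.346×0 + 3.25×1.033 + 3.5×2.23 + 7.81×3.017 + (z_c − 0.346 − 14.56)×3.32
The z_c×3.32 term appears on both sides and cancels. Collect the known terms of each column as K = Σ(ρt)_known − 3.32 × (depth of known layers): K_A = 0 − 3.32×28.5 = −94.62; K_B = 34.72502 − 3.32×(0.346 + 14.56) = −14.7629.
Balance: K_A + 28.5×ρ = K_B, so ρ = (K_B − K_A)/28.5 = 79.8571/28.5 = 2.8 g cm⁻³.

2.8 g cm⁻³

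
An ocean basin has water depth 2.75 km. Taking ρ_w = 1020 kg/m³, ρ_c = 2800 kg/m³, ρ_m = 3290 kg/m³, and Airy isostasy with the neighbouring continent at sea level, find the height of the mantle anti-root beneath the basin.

9.99 km

In Airy isostatic equilibrium: replacing crust with seawater at the top is compensated by replacing crust with mantle at the base: d (ρ_c − ρ_w) = a (ρ_m − ρ_c).
a = d (ρ_c − ρ_w)/(ρ_m − ρ_c) = 2.75 km × 1780/490 = 9.99 km.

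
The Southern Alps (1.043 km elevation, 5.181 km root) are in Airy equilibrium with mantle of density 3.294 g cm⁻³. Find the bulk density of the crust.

2.74 g cm⁻³

ρ_c h = (ρ_m − ρ_c) r → ρ_c (h + r) = ρ_m r → ρ_c = ρ_m r / (h + r).
ρ_c = 3.294 × 5.181 km / (1.043 km + 5.181 km) = 2.74 g cm⁻³.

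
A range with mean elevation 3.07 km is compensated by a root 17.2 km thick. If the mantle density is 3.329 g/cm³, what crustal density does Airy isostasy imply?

2.82 g/cm³

ρ_c h = (ρ_m − ρ_c) r → ρ_c (h + r) = ρ_m r → ρ_c = ρ_m r / (h + r).
ρ_c = 3.329 × 17.2 km / (3.07 km + 17.2 km) = 2.82 g/cm³.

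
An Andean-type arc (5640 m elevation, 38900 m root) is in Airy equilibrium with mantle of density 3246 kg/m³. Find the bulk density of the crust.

ρ_c h = (ρ_m − ρ_c) r → ρ_c (h + r) = ρ_m r → ρ_c = ρ_m r / (h + r).
ρ_c = 3246 × 38900 m / (5640 m + 38900 m) = 2830 kg/m³.

2830 kg/m³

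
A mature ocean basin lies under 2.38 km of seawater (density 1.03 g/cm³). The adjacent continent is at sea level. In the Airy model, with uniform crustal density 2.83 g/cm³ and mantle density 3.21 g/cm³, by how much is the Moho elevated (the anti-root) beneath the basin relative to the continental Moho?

Isostatic balance requires: replacing crust with seawater at the top is compensated by replacing crust with mantle at the base: d (ρ_c − ρ_w) = a (ρ_m − ρ_c).
a = d (ρ_c − ρ_w)/(ρ_m − ρ_c) = 2.38 km × 1.8/0.38 = 11.3 km.

11.3 km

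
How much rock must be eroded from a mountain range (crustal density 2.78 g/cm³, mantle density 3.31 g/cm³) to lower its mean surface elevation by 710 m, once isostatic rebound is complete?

4430 m

Net drop Δ = e − u = e − e ρ_c/ρ_m = e (ρ_m − ρ_c)/ρ_m.
e = Δ ρ_m/(ρ_m − ρ_c) = 710 m × 3.31/0.53 = 4430 m.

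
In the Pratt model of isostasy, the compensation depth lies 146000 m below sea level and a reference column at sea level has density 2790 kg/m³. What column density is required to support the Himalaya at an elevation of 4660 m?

2700 kg/m³

Pratt balance: ρ_ref D = ρ (D + h).
ρ = ρ_ref D/(D + h) = 2790 × 146000 m/(146000 m + 4660 m) = 2700 kg/m³.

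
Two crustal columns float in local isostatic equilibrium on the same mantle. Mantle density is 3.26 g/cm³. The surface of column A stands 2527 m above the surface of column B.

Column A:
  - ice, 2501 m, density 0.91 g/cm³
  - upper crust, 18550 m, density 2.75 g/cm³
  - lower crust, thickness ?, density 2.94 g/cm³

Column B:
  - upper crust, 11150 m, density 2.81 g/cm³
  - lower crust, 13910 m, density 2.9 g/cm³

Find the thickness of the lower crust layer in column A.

Take the compensation level at the base of the deeper column (depth z_c below the surface of column A) and equate Σ ρ_i t_i down to z_c; mantle fills any gap and the z_c terms cancel.
Column A: 2501×0.91 + 18550×2.75 + x×2.94 + (z_c − 21051 − x)×3.26
Column B: 2527×0 + 11150×2.81 + 13910×2.9 + (z_c − 2527 − 25060)×3.26
The z_c×3.26 term appears on both sides and cancels. Collect the known terms of each column as K = Σ(ρt)_known − 3.26 × (depth of known layers): K_A = 53288.41 − 3.26×21051 = −15337.85; K_B = 71670.5 − 3.26×(2527 + 25060) = −18263.12.
Balance: K_A − x×(3.26 − 2.94) = K_B, so x = (K_A − K_B)/(3.26 − 2.94) = 2925.27/0.32 = 9140 m.

9140 m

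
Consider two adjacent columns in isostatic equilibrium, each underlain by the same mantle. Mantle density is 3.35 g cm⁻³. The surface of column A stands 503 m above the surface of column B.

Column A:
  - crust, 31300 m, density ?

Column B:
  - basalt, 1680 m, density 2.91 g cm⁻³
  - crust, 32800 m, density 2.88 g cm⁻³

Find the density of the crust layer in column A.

2.78 g cm⁻³

Take the compensation level at the base of the deeper column (depth z_c below the surface of column A) and equate Σ ρ_i t_i down to z_c; mantle fills any gap and the z_c terms cancel.
Column A: 31300×ρ + (z_c − 31300)×3.35
Column B: 503×0 + 1680×2.91 + 32800×2.88 + (z_c − 503 − 34480)×3.35
The z_c×3.35 term appears on both sides and cancels. Collect the known terms of each column as K = Σ(ρt)_known − 3.35 × (depth of known layers): K_A = 0 − 3.35×31300 = −104855; K_B = 99352.8 − 3.35×(503 + 34480) = −17840.25.
Balance: K_A + 31300×ρ = K_B, so ρ = (K_B − K_A)/31300 = 87014.8/31300 = 2.78 g cm⁻³.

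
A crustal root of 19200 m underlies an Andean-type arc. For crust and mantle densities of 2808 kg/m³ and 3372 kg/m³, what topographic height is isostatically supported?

Isostatic balance requires: ρ_c h = (ρ_m − ρ_c) r.
h = r (ρ_m − ρ_c) / ρ_c = 19200 m × (3372 − 2808) / 2808 = 3860 m.

3860 m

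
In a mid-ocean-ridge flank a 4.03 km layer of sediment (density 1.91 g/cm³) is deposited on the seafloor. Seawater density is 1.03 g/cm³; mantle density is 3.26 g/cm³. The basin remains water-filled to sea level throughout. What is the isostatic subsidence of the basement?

Submarine loading: the sediment displaces seawater, and the subsidence is in turn flooded, so s (ρ_m − ρ_w) = t (ρ_sed − ρ_w).
s = 4.03 km × (1.91 − 1.03) / (3.26 − 1.03) = 1.59 km.

1.59 km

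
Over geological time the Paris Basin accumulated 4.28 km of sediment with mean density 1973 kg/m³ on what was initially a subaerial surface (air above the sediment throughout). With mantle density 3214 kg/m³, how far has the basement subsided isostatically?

Subaerial load: s = t ρ_sed / ρ_m = 4.28 km × 1973/3214 = 2.63 km.

2.63 km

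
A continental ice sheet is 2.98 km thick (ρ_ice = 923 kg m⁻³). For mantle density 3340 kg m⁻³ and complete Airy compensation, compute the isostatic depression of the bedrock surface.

By Archimedes' principle applied to the lithosphere: the ice load ρ_ice t is balanced by mantle displaced below, ρ_m s.
s = t ρ_ice / ρ_m = 2.98 km × 923/3340 = 0.824 km.

0.824 km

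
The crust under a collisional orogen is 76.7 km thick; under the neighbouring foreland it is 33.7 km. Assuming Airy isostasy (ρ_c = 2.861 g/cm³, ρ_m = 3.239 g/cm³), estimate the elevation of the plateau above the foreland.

5.02 km

Excess crust Δ = 76.7 km − 33.7 km = 43 km, split between elevation h and root r with h + r = Δ.
Airy balance ρ_c h = (ρ_m − ρ_c) r gives r = h ρ_c/(ρ_m − ρ_c), so h (1 + ρ_c/(ρ_m − ρ_c)) = Δ, i.e. h = Δ (ρ_m − ρ_c)/ρ_m.
h = 43 km × 0.378/3.239 = 5.02 km.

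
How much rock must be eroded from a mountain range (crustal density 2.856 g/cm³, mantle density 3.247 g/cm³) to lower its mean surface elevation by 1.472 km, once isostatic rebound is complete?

12.2 km

Net drop Δ = e − u = e − e ρ_c/ρ_m = e (ρ_m − ρ_c)/ρ_m.
e = Δ ρ_m/(ρ_m − ρ_c) = 1.472 km × 3.247/0.391 = 12.2 km.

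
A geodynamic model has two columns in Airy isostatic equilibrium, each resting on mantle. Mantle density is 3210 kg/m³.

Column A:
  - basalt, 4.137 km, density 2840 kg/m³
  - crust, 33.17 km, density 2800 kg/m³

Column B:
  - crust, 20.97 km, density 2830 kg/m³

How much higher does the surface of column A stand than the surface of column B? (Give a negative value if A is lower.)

For any compensation level in the mantle, the mantle terms cancel and isostasy reduces to e = (Σt_A − Σt_B) − (Σ(ρt)_A − Σ(ρt)_B) / ρ_m.
Σt_A = 37.307 km; Σt_B = 20.97 km; Σ(ρt)_A = 104625.08; Σ(ρt)_B = 59345.1 (in km·kg/m³).
e = (37.307 − 20.97) − (104625.08 − 59345.1) / 3210 = 2.23 km.

2.23 km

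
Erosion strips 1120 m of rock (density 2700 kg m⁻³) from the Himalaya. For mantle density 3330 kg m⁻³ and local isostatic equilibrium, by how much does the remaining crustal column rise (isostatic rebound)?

908 m

Unloading: uplift u = e ρ_c/ρ_m = 1120 m × 2700/3330 = 908 m.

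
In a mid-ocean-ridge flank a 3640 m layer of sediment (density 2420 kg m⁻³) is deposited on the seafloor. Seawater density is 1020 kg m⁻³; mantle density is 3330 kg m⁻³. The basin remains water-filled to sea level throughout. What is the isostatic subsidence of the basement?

2210 m

Submarine loading: the sediment displaces seawater, and the subsidence is in turn flooded, so s (ρ_m − ρ_w) = t (ρ_sed − ρ_w).
s = 3640 m × (2420 − 1020) / (3330 − 1020) = 2210 m.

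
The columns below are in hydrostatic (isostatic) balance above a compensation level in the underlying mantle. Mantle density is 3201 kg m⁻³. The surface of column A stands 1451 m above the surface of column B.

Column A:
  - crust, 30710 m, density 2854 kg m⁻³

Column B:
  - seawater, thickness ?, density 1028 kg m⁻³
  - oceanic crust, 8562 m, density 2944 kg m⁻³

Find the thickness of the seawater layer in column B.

Take the compensation level at the base of the deeper column (depth z_c below the surface of column A) and equate Σ ρ_i t_i down to z_c; mantle fills any gap and the z_c terms cancel.
Column A: 30710×2854 + (z_c − 30710)×3201
Column B: 1451×0 + x×1028 + 8562×2944 + (z_c − 1451 − 8562 − x)×3201
The z_c×3201 term appears on both sides and cancels. Collect the known terms of each column as K = Σ(ρt)_known − 3201 × (depth of known layers): K_A = 87646340 − 3201×30710 = −10656370; K_B = 25206528 − 3201×(1451 + 8562) = −6845085.
Balance: K_A = K_B − x×(3201 − 1028), so x = (K_B − K_A)/(3201 − 1028) = 3811280/2173 = 1750 m.

1750 m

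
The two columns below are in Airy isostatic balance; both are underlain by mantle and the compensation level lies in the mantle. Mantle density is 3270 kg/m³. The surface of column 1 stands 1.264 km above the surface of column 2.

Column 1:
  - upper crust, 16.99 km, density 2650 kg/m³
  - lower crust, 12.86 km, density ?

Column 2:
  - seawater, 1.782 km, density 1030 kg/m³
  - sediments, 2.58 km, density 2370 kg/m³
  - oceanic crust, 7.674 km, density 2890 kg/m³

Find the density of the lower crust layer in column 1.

3050 kg/m³

Take the compensation level at the base of the deeper column (depth z_c below the surface of column 1) and equate Σ ρ_i t_i down to z_c; mantle fills any gap and the z_c terms cancel.
Column 1: 16.99×2650 + 12.86×ρ + (z_c − 29.85)×3270
Column 2: 1.264×0 + 1.782×1030 + 2.58×2370 + 7.674×2890 + (z_c − 1.264 − 12.036)×3270
The z_c×3270 term appears on both sides and cancels. Collect the known terms of each column as K = Σ(ρt)_known − 3270 × (depth of known layers): K_1 = 45023.5 − 3270×29.85 = −52586; K_2 = 30127.92 − 3270×(1.264 + 12.036) = −13363.08.
Balance: K_1 + 12.86×ρ = K_2, so ρ = (K_2 − K_1)/12.86 = 39222.9/12.86 = 3050 kg/m³.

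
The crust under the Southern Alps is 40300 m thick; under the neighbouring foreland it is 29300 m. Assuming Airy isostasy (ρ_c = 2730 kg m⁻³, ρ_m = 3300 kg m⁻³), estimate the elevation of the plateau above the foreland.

Excess crust Δ = 40300 m − 29300 m = 11000 m, split between elevation h and root r with h + r = Δ.
Airy balance ρ_c h = (ρ_m − ρ_c) r gives r = h ρ_c/(ρ_m − ρ_c), so h (1 + ρ_c/(ρ_m − ρ_c)) = Δ, i.e. h = Δ (ρ_m − ρ_c)/ρ_m.
h = 11000 m × 570/3300 = 1900 m.

1900 m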